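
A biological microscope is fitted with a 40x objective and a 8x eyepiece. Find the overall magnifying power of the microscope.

The overall magnification of a compound microscope is the product of the objective and eyepiece magnifications:
M = M_obj x M_eye = 40 x 8 = 320.

320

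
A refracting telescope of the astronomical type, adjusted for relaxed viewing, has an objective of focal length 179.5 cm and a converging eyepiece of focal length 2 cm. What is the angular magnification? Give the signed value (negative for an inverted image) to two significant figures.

-90

M = -f_obj/f_eye = -179.5/(2) = -89.750.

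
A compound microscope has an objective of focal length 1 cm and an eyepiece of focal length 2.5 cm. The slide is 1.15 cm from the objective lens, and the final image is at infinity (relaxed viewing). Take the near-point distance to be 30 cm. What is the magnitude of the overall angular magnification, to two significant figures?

80

Objective: 1/d_i = 1/f_obj - 1/d_o = 1/1 - 1/1.15 = 0.13043 cm^-1, so d_i = 7.667 cm.
m_obj = -d_i/d_o = -7.667/1.15 = -6.667.
Eyepiece angular magnification (image at infinity): M_eye = D/f_e = 30/2.5 = 12.000.
Overall M = m_obj x M_eye = (-6.667)(12.000) = -80.00.
|M| = 80.00.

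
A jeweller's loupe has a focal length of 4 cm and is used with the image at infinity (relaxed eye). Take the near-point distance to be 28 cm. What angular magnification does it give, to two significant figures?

M = D/f = 28/4 = 7.000.

7.0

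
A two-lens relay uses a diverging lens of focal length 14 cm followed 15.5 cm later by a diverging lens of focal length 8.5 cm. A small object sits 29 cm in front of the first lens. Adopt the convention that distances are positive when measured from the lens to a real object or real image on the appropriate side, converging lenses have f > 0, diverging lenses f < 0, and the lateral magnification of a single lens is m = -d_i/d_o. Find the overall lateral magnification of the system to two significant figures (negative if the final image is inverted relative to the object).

Applying the thin-lens equation to the first lens, 1/(-14) = 1/29 + 1/d_i1, which gives d_i1 = -9.442 cm.
Its lateral magnification is m_1 = -d_i1/d_o1 = -(-9.442)/29 = 0.3256.
With d_i1 < 0 the first image is virtual and lies on the object side; the object distance for lens 2 is d_o2 = 15.5 - (-9.442) = 24.942 cm.
Applying the thin-lens equation again with f_2 = -8.5 cm and d_o2 = 24.942 cm gives d_i2 = -6.340 cm.
m_2 = -(-6.340)/(24.942) = 0.2542.
Overall magnification: m = m_1 m_2 = 0.0828.

0.083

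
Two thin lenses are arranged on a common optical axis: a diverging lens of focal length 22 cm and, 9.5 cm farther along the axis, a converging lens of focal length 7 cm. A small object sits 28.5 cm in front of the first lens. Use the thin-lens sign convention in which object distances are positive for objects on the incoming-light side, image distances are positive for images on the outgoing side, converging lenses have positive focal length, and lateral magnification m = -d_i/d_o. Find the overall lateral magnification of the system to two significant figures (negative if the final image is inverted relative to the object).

First lens: d_i1 = 1/(1/(-22) - 1/28.5) = -12.416 cm.
m_1 = -(-12.416)/28.5 = 0.4356.
The intermediate image is virtual, 12.416 cm to the left of lens 1, so d_o2 = L - d_i1 = 9.5 - (-12.416) = 21.916 cm.
Second lens: d_i2 = 1/(1/7 - 1/(21.916)) = 10.285 cm.
m_2 = -(10.285)/(21.916) = -0.4693.
The system's lateral magnification is m_1 m_2 = (0.4356)(-0.4693) = -0.2044.

-0.20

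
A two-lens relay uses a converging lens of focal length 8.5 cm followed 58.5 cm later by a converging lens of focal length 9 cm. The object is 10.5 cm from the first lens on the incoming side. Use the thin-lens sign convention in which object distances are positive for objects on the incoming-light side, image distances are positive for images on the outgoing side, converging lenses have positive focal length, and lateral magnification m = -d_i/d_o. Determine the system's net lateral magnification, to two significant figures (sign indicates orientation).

Applying the thin-lens equation to the first lens, 1/8.5 = 1/10.5 + 1/d_i1, which gives d_i1 = 44.625 cm.
Its lateral magnification is m_1 = -d_i1/d_o1 = -(44.625)/10.5 = -4.2500.
Object distance for lens 2: d_o2 = 58.5 - 44.625 = 13.875 cm.
Applying the thin-lens equation again with f_2 = 9 cm and d_o2 = 13.875 cm gives d_i2 = 25.615 cm.
m_2 = -(25.615)/(13.875) = -1.8462.
Total m = m_1 x m_2 = (-4.2500)(-1.8462) = 7.8462.

7.8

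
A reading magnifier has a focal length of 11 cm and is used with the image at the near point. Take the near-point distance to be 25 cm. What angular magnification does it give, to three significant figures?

M = 1 + D/f = 1 + 25/11 = 3.273.

3.27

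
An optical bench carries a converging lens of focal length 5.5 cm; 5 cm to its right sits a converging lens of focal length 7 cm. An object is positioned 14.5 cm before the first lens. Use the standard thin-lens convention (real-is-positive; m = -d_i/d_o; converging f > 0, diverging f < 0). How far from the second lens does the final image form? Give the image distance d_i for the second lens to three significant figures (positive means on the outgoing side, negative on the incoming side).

2.49 cm

First lens: d_i1 = 1/(1/5.5 - 1/14.5) = 8.861 cm.
This image would form 8.861 cm past lens 1, i.e. 3.861 cm beyond lens 2, so it is a virtual object for lens 2: d_o2 = 5 - 8.861 = -3.861 cm.
Second lens: d_i2 = 1/(1/7 - 1/(-3.861)) = 2.488 cm.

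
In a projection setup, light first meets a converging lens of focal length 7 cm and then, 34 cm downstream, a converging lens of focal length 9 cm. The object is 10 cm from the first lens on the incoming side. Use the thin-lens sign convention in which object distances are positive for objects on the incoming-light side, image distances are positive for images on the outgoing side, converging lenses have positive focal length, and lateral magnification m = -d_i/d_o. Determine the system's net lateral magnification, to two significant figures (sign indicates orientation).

Applying the thin-lens equation to the first lens, 1/7 = 1/10 + 1/d_i1, which gives d_i1 = 23.333 cm.
Its lateral magnification is m_1 = -d_i1/d_o1 = -(23.333)/10 = -2.3333.
The intermediate image is 23.333 cm to the right of lens 1, so d_o2 = L - d_i1 = 34 - 23.333 = 10.667 cm.
Applying the thin-lens equation again with f_2 = 9 cm and d_o2 = 10.667 cm gives d_i2 = 57.600 cm.
m_2 = -(57.600)/(10.667) = -5.4000.
Total m = m_1 x m_2 = (-2.3333)(-5.4000) = 12.6000.

13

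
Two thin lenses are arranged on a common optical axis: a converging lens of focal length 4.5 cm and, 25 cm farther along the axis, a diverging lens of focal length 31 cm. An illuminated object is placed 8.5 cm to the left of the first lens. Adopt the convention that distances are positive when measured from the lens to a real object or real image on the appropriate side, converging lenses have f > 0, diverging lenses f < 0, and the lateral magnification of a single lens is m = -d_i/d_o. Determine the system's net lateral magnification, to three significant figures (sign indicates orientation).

Lens 1: 1/d_i1 = 1/f_1 - 1/d_o1 = 1/4.5 - 1/8.5 = 0.10458 cm^-1, so d_i1 = 9.563 cm.
m_1 = -(9.563)/8.5 = -1.1250.
Object distance for lens 2: d_o2 = 25 - 9.563 = 15.437 cm.
Lens 2: 1/d_i2 = 1/f_2 - 1/d_o2 = 1/(-31) - 1/(15.437) = -0.09704 cm^-1, so d_i2 = -10.306 cm.
m_2 = -(-10.306)/(15.437) = 0.6676.
Overall magnification: m = m_1 m_2 = -0.7510.

-0.751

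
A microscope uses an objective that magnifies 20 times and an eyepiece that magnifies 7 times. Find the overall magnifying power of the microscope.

140

The overall magnification of a compound microscope is the product of the objective and eyepiece magnifications:
M = M_obj x M_eye = 20 x 7 = 140.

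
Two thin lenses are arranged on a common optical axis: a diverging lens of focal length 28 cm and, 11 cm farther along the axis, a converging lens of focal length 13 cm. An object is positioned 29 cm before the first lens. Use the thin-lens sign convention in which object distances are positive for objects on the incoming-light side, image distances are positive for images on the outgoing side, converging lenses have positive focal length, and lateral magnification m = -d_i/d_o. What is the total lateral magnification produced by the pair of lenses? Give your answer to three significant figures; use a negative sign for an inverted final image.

First lens: d_i1 = 1/(1/(-28) - 1/29) = -14.246 cm.
m_1 = -(-14.246)/29 = 0.4912.
With d_i1 < 0 the first image is virtual and lies on the object side; the object distance for lens 2 is d_o2 = 11 - (-14.246) = 25.246 cm.
Second lens: d_i2 = 1/(1/13 - 1/(25.246)) = 26.801 cm.
m_2 = -(26.801)/(25.246) = -1.0616.
Total m = m_1 x m_2 = (0.4912)(-1.0616) = -0.5215.

-0.521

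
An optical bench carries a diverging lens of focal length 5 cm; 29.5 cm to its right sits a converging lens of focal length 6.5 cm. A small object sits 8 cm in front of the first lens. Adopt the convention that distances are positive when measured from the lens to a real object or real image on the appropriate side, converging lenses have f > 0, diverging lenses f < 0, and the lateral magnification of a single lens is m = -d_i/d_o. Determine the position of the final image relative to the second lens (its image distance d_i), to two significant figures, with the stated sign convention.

8.1 cm

First lens: d_i1 = 1/(1/(-5) - 1/8) = -3.077 cm.
With d_i1 < 0 the first image is virtual and lies on the object side; the object distance for lens 2 is d_o2 = 29.5 - (-3.077) = 32.577 cm.
Second lens: d_i2 = 1/(1/6.5 - 1/(32.577)) = 8.120 cm.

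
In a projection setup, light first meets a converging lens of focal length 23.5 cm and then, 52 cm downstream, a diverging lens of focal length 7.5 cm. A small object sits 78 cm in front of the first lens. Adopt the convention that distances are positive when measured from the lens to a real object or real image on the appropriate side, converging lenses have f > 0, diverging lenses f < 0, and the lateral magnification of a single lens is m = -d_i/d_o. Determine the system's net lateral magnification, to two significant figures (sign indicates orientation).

-0.13

Lens 1: 1/d_i1 = 1/f_1 - 1/d_o1 = 1/23.5 - 1/78 = 0.02973 cm^-1, so d_i1 = 33.633 cm.
m_1 = -(33.633)/78 = -0.4312.
The intermediate image is 33.633 cm to the right of lens 1, so d_o2 = L - d_i1 = 52 - 33.633 = 18.367 cm.
Lens 2: 1/d_i2 = 1/f_2 - 1/d_o2 = 1/(-7.5) - 1/(18.367) = -0.18778 cm^-1, so d_i2 = -5.325 cm.
m_2 = -(-5.325)/(18.367) = 0.2899.
Overall magnification: m = m_1 m_2 = -0.1250.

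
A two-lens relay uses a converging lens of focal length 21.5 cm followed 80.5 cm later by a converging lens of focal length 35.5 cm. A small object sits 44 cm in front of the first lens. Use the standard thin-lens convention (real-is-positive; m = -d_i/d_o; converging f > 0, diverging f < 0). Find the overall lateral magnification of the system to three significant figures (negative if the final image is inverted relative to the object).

11.5

First lens: d_i1 = 1/(1/21.5 - 1/44) = 42.044 cm.
m_1 = -(42.044)/44 = -0.9556.
Object distance for lens 2: d_o2 = 80.5 - 42.044 = 38.456 cm.
Second lens: d_i2 = 1/(1/35.5 - 1/(38.456)) = 461.900 cm.
m_2 = -(461.900)/(38.456) = -12.0113.
Overall magnification: m = m_1 m_2 = 11.4774.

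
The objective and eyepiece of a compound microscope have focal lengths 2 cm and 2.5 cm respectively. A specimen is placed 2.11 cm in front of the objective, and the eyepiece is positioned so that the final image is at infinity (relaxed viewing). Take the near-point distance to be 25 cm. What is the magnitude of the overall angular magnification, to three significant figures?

Objective: 1/d_i = 1/f_obj - 1/d_o = 1/2 - 1/2.11 = 0.02607 cm^-1, so d_i = 38.364 cm.
m_obj = -d_i/d_o = -38.364/2.11 = -18.182.
Eyepiece angular magnification (image at infinity): M_eye = D/f_e = 25/2.5 = 10.000.
Overall M = m_obj x M_eye = (-18.182)(10.000) = -181.82.
|M| = 181.82.

182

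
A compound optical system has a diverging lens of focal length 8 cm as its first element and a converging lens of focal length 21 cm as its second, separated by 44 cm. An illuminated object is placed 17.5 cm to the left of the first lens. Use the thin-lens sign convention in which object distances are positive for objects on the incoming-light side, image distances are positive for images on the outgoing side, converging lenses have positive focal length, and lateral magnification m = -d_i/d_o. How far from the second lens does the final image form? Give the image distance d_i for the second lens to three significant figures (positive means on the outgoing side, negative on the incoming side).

Applying the thin-lens equation to the first lens, 1/(-8) = 1/17.5 + 1/d_i1, which gives d_i1 = -5.490 cm.
The intermediate image is virtual, 5.490 cm to the left of lens 1, so d_o2 = L - d_i1 = 44 - (-5.490) = 49.490 cm.
Applying the thin-lens equation again with f_2 = 21 cm and d_o2 = 49.490 cm gives d_i2 = 36.479 cm.

36.5 cm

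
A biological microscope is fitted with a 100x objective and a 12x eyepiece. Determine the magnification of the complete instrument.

The overall magnification of a compound microscope is the product of the objective and eyepiece magnifications:
M = M_obj x M_eye = 100 x 12 = 1200.

1200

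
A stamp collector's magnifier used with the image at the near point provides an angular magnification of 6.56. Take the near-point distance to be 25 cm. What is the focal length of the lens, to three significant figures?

4.50 cm

For the image at the near point, M = 1 + D/f.
f = D/(M - 1) = 25/(6.56 - 1) = 4.496 cm.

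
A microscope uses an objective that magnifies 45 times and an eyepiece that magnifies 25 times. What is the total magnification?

1125

The overall magnification of a compound microscope is the product of the objective and eyepiece magnifications:
M = M_obj x M_eye = 45 x 25 = 1125.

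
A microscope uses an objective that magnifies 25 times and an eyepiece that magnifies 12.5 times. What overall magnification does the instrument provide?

312.5

The overall magnification of a compound microscope is the product of the objective and eyepiece magnifications:
M = M_obj x M_eye = 25 x 12.5 = 312.5.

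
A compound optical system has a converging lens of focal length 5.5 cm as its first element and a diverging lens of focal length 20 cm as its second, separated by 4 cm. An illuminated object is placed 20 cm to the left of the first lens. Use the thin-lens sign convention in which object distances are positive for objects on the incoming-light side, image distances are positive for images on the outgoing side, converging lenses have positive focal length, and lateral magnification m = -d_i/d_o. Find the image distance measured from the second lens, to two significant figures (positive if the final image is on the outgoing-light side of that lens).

First lens: d_i1 = 1/(1/5.5 - 1/20) = 7.586 cm.
This image would form 7.586 cm past lens 1, i.e. 3.586 cm beyond lens 2, so it is a virtual object for lens 2: d_o2 = 4 - 7.586 = -3.586 cm.
Second lens: d_i2 = 1/(1/(-20) - 1/(-3.586)) = 4.370 cm.

4.4 cm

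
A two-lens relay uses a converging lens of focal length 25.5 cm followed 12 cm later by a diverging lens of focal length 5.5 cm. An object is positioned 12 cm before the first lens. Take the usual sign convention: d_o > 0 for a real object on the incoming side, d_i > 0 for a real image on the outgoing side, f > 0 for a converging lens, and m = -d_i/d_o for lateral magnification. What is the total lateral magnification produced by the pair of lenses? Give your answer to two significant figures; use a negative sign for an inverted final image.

First lens: d_i1 = 1/(1/25.5 - 1/12) = -22.667 cm.
m_1 = -(-22.667)/12 = 1.8889.
The intermediate image is virtual, 22.667 cm to the left of lens 1, so d_o2 = L - d_i1 = 12 - (-22.667) = 34.667 cm.
Second lens: d_i2 = 1/(1/(-5.5) - 1/(34.667)) = -4.747 cm.
m_2 = -(-4.747)/(34.667) = 0.1369.
Overall magnification: m = m_1 m_2 = 0.2586.

0.26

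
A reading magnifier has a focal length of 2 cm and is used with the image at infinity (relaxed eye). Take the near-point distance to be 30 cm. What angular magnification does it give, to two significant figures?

15

M = D/f = 30/2 = 15.000.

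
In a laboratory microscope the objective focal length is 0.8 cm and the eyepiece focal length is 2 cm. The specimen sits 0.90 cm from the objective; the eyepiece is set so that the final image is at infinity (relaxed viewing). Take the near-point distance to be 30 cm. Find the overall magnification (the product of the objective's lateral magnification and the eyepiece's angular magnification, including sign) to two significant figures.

-120

Objective: 1/d_i = 1/f_obj - 1/d_o = 1/0.8 - 1/0.90 = 0.13889 cm^-1, so d_i = 7.200 cm.
m_obj = -d_i/d_o = -7.200/0.90 = -8.000.
Eyepiece angular magnification (image at infinity): M_eye = D/f_e = 30/2 = 15.000.
Overall M = m_obj x M_eye = (-8.000)(15.000) = -120.00.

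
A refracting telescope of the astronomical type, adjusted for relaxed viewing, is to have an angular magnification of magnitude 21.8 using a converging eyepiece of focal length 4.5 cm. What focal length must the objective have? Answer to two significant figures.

|M| = f_obj/|f_eye|, so f_obj = |M| x |f_eye| = 21.8 x 4.5 = 98.100 cm.

98 cm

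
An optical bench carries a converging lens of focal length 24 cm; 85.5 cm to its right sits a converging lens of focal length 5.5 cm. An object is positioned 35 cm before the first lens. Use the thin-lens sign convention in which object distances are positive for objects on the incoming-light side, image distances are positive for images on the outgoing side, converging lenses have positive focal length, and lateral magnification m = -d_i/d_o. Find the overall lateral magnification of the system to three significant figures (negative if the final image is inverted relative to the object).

3.30

Lens 1: 1/d_i1 = 1/f_1 - 1/d_o1 = 1/24 - 1/35 = 0.01310 cm^-1, so d_i1 = 76.364 cm.
m_1 = -(76.364)/35 = -2.1818.
The intermediate image is 76.364 cm to the right of lens 1, so d_o2 = L - d_i1 = 85.5 - 76.364 = 9.136 cm.
Lens 2: 1/d_i2 = 1/f_2 - 1/d_o2 = 1/5.5 - 1/(9.136) = 0.07237 cm^-1, so d_i2 = 13.819 cm.
m_2 = -(13.819)/(9.136) = -1.5125.
Total m = m_1 x m_2 = (-2.1818)(-1.5125) = 3.3000.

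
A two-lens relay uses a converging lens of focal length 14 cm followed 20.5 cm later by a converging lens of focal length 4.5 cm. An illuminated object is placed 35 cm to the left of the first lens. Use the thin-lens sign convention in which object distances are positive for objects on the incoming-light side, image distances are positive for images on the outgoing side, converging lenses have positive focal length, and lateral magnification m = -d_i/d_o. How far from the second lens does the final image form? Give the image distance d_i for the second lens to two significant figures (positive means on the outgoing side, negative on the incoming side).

Lens 1: 1/d_i1 = 1/f_1 - 1/d_o1 = 1/14 - 1/35 = 0.04286 cm^-1, so d_i1 = 23.333 cm.
This image would form 23.333 cm past lens 1, i.e. 2.833 cm beyond lens 2, so it is a virtual object for lens 2: d_o2 = 20.5 - 23.333 = -2.833 cm.
Lens 2: 1/d_i2 = 1/f_2 - 1/d_o2 = 1/4.5 - 1/(-2.833) = 0.57516 cm^-1, so d_i2 = 1.739 cm.

1.7 cm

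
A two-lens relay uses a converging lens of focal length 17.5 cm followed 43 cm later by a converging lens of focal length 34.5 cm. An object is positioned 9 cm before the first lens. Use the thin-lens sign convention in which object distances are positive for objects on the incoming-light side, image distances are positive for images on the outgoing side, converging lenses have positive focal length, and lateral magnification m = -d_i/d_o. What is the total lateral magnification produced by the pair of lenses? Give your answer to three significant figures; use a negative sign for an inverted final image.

Lens 1: 1/d_i1 = 1/f_1 - 1/d_o1 = 1/17.5 - 1/9 = -0.05397 cm^-1, so d_i1 = -18.529 cm.
m_1 = -(-18.529)/9 = 2.0588.
The intermediate image is virtual, 18.529 cm to the left of lens 1, so d_o2 = L - d_i1 = 43 - (-18.529) = 61.529 cm.
Lens 2: 1/d_i2 = 1/f_2 - 1/d_o2 = 1/34.5 - 1/(61.529) = 0.01273 cm^-1, so d_i2 = 78.535 cm.
m_2 = -(78.535)/(61.529) = -1.2764.
The system's lateral magnification is m_1 m_2 = (2.0588)(-1.2764) = -2.6279.

-2.63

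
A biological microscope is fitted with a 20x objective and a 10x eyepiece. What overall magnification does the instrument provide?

The overall magnification of a compound microscope is the product of the objective and eyepiece magnifications:
M = M_obj x M_eye = 20 x 10 = 200.

200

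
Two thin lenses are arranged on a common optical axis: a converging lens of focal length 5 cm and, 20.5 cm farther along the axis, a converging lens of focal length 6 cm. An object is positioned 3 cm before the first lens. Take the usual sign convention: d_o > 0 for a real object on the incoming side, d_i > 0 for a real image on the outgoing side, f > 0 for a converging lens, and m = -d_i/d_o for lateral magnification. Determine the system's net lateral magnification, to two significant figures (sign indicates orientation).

-0.68

First lens: d_i1 = 1/(1/5 - 1/3) = -7.500 cm.
m_1 = -(-7.500)/3 = 2.5000.
With d_i1 < 0 the first image is virtual and lies on the object side; the object distance for lens 2 is d_o2 = 20.5 - (-7.500) = 28.000 cm.
Second lens: d_i2 = 1/(1/6 - 1/(28.000)) = 7.636 cm.
m_2 = -(7.636)/(28.000) = -0.2727.
Overall magnification: m = m_1 m_2 = -0.6818.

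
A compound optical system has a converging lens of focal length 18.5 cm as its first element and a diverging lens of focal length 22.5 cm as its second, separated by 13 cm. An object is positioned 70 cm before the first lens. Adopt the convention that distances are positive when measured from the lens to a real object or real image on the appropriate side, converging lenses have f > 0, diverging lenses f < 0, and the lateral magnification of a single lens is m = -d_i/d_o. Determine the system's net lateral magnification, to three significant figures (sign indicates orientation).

-0.781

Lens 1: 1/d_i1 = 1/f_1 - 1/d_o1 = 1/18.5 - 1/70 = 0.03977 cm^-1, so d_i1 = 25.146 cm.
m_1 = -(25.146)/70 = -0.3592.
This image would form 25.146 cm past lens 1, i.e. 12.146 cm beyond lens 2, so it is a virtual object for lens 2: d_o2 = 13 - 25.146 = -12.146 cm.
Lens 2: 1/d_i2 = 1/f_2 - 1/d_o2 = 1/(-22.5) - 1/(-12.146) = 0.03789 cm^-1, so d_i2 = 26.392 cm.
m_2 = -(26.392)/(-12.146) = 2.1730.
Total m = m_1 x m_2 = (-0.3592)(2.1730) = -0.7806.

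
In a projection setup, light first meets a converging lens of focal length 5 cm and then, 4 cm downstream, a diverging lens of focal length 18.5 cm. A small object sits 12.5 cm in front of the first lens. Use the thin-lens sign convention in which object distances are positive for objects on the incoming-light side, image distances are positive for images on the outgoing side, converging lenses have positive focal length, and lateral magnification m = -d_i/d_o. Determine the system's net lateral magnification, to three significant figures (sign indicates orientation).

Applying the thin-lens equation to the first lens, 1/5 = 1/12.5 + 1/d_i1, which gives d_i1 = 8.333 cm.
Its lateral magnification is m_1 = -d_i1/d_o1 = -(8.333)/12.5 = -0.6667.
Since 8.333 cm > 4 cm, the first image lies past the second lens and serves as a virtual object: d_o2 = L - d_i1 = -4.333 cm.
Applying the thin-lens equation again with f_2 = -18.5 cm and d_o2 = -4.333 cm gives d_i2 = 5.659 cm.
m_2 = -(5.659)/(-4.333) = 1.3059.
Total m = m_1 x m_2 = (-0.6667)(1.3059) = -0.8706.

-0.871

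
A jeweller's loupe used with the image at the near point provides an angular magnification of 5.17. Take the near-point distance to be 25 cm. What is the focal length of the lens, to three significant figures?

6.00 cm

For the image at the near point, M = 1 + D/f.
f = D/(M - 1) = 25/(5.17 - 1) = 5.995 cm.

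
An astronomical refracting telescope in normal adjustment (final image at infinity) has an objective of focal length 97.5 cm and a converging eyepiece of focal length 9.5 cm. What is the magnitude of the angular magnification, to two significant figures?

|M| = f_obj/|f_eye| = 97.5/9.5 = 10.263.

10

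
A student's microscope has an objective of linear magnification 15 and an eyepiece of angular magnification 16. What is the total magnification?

The overall magnification of a compound microscope is the product of the objective and eyepiece magnifications:
M = M_obj x M_eye = 15 x 16 = 240.

240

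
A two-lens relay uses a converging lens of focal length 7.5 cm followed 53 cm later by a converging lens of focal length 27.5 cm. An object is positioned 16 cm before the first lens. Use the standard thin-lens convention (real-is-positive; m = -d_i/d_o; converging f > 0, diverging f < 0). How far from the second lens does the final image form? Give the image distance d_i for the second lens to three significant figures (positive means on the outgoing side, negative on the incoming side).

Lens 1: 1/d_i1 = 1/f_1 - 1/d_o1 = 1/7.5 - 1/16 = 0.07083 cm^-1, so d_i1 = 14.118 cm.
Object distance for lens 2: d_o2 = 53 - 14.118 = 38.882 cm.
Lens 2: 1/d_i2 = 1/f_2 - 1/d_o2 = 1/27.5 - 1/(38.882) = 0.01065 cm^-1, so d_i2 = 93.941 cm.

93.9 cm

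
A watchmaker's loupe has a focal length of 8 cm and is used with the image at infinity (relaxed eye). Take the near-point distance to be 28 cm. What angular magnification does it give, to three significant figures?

3.50

M = D/f = 28/8 = 3.500.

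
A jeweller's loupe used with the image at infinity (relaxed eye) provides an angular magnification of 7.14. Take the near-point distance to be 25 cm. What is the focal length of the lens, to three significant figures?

3.50 cm

For the image at infinity, M = D/f.
f = D/M = 25/7.14 = 3.501 cm.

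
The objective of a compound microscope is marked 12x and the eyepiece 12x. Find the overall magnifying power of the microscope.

144

The overall magnification of a compound microscope is the product of the objective and eyepiece magnifications:
M = M_obj x M_eye = 12 x 12 = 144.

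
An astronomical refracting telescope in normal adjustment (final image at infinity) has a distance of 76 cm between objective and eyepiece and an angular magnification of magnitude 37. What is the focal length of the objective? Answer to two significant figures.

In normal adjustment the tube length equals f_obj + f_eye and |M| = f_obj/f_eye.
So f_obj = 37 f_eye and 37 f_eye + f_eye = 76 cm, giving f_eye = 76/38 = 2.000 cm and f_obj = 74.000 cm.

74 cm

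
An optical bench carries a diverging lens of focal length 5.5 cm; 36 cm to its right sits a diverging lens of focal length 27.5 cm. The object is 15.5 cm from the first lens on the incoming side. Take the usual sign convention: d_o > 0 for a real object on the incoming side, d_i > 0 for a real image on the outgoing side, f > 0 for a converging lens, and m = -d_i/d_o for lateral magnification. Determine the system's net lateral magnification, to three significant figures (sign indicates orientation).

Lens 1: 1/d_i1 = 1/f_1 - 1/d_o1 = 1/(-5.5) - 1/15.5 = -0.24633 cm^-1, so d_i1 = -4.060 cm.
m_1 = -(-4.060)/15.5 = 0.2619.
The intermediate image is virtual, 4.060 cm to the left of lens 1, so d_o2 = L - d_i1 = 36 - (-4.060) = 40.060 cm.
Lens 2: 1/d_i2 = 1/f_2 - 1/d_o2 = 1/(-27.5) - 1/(40.060) = -0.06133 cm^-1, so d_i2 = -16.306 cm.
m_2 = -(-16.306)/(40.060) = 0.4070.
Overall magnification: m = m_1 m_2 = 0.1066.

0.107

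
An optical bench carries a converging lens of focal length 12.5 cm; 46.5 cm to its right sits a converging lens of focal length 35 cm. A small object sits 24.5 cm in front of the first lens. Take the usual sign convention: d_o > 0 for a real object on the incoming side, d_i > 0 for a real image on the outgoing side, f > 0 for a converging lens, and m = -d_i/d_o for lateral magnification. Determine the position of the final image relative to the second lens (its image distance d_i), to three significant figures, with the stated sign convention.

First lens: d_i1 = 1/(1/12.5 - 1/24.5) = 25.521 cm.
That image sits 20.979 cm in front of the second lens, so d_o2 = 20.979 cm.
Second lens: d_i2 = 1/(1/35 - 1/(20.979)) = -52.370 cm.

-52.4 cm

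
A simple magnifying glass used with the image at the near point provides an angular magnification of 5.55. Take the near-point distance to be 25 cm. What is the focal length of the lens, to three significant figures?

5.49 cm

For the image at the near point, M = 1 + D/f.
f = D/(M - 1) = 25/(5.55 - 1) = 5.495 cm.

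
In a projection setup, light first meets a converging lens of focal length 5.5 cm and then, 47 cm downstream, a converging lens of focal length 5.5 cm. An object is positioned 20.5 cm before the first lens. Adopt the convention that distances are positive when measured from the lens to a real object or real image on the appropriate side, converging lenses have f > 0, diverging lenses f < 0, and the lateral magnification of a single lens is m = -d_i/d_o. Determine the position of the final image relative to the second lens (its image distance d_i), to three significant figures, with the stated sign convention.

First lens: d_i1 = 1/(1/5.5 - 1/20.5) = 7.517 cm.
The intermediate image is 7.517 cm to the right of lens 1, so d_o2 = L - d_i1 = 47 - 7.517 = 39.483 cm.
Second lens: d_i2 = 1/(1/5.5 - 1/(39.483)) = 6.390 cm.

6.39 cm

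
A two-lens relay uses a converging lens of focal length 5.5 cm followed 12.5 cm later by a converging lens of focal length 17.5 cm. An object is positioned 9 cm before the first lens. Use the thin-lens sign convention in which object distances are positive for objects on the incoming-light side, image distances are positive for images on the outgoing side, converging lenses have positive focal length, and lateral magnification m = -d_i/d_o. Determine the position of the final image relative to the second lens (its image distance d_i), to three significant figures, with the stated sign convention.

1.50 cm

Applying the thin-lens equation to the first lens, 1/5.5 = 1/9 + 1/d_i1, which gives d_i1 = 14.143 cm.
This image would form 14.143 cm past lens 1, i.e. 1.643 cm beyond lens 2, so it is a virtual object for lens 2: d_o2 = 12.5 - 14.143 = -1.643 cm.
Applying the thin-lens equation again with f_2 = 17.5 cm and d_o2 = -1.643 cm gives d_i2 = 1.502 cm.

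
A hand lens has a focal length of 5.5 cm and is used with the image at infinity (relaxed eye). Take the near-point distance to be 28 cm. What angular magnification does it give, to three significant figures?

5.09

M = D/f = 28/5.5 = 5.091.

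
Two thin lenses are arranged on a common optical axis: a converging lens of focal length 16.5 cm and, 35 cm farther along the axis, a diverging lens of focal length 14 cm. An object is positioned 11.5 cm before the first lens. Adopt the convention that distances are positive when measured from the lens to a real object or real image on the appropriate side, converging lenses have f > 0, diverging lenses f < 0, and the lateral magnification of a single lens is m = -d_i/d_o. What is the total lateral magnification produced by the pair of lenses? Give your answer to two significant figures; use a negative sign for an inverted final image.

Applying the thin-lens equation to the first lens, 1/16.5 = 1/11.5 + 1/d_i1, which gives d_i1 = -37.950 cm.
Its lateral magnification is m_1 = -d_i1/d_o1 = -(-37.950)/11.5 = 3.3000.
The intermediate image is virtual, 37.950 cm to the left of lens 1, so d_o2 = L - d_i1 = 35 - (-37.950) = 72.950 cm.
Applying the thin-lens equation again with f_2 = -14 cm and d_o2 = 72.950 cm gives d_i2 = -11.746 cm.
m_2 = -(-11.746)/(72.950) = 0.1610.
The system's lateral magnification is m_1 m_2 = (3.3000)(0.1610) = 0.5313.

0.53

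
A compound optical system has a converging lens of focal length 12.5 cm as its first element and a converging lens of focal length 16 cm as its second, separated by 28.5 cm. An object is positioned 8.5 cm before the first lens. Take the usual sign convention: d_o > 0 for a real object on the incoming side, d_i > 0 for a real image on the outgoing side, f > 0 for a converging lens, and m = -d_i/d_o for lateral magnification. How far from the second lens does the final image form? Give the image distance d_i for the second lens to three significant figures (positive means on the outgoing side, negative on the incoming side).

22.6 cm

First lens: d_i1 = 1/(1/12.5 - 1/8.5) = -26.563 cm.
The intermediate image is virtual, 26.563 cm to the left of lens 1, so d_o2 = L - d_i1 = 28.5 - (-26.563) = 55.062 cm.
Second lens: d_i2 = 1/(1/16 - 1/(55.062)) = 22.554 cm.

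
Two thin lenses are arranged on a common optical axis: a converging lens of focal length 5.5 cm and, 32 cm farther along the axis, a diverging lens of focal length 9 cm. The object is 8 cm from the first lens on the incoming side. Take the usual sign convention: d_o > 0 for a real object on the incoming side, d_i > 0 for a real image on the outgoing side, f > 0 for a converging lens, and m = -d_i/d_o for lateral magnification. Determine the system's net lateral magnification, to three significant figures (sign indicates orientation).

-0.846

Applying the thin-lens equation to the first lens, 1/5.5 = 1/8 + 1/d_i1, which gives d_i1 = 17.600 cm.
Its lateral magnification is m_1 = -d_i1/d_o1 = -(17.600)/8 = -2.2000.
The intermediate image is 17.600 cm to the right of lens 1, so d_o2 = L - d_i1 = 32 - 17.600 = 14.400 cm.
Applying the thin-lens equation again with f_2 = -9 cm and d_o2 = 14.400 cm gives d_i2 = -5.538 cm.
m_2 = -(-5.538)/(14.400) = 0.3846.
Overall magnification: m = m_1 m_2 = -0.8462.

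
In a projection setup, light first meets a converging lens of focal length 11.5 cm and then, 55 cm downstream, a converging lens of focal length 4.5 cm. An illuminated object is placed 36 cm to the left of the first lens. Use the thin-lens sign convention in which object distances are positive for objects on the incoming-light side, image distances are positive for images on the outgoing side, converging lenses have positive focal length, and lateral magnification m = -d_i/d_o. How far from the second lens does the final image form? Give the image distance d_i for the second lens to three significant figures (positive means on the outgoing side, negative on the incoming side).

5.10 cm

Lens 1: 1/d_i1 = 1/f_1 - 1/d_o1 = 1/11.5 - 1/36 = 0.05918 cm^-1, so d_i1 = 16.898 cm.
The intermediate image is 16.898 cm to the right of lens 1, so d_o2 = L - d_i1 = 55 - 16.898 = 38.102 cm.
Lens 2: 1/d_i2 = 1/f_2 - 1/d_o2 = 1/4.5 - 1/(38.102) = 0.19598 cm^-1, so d_i2 = 5.103 cm.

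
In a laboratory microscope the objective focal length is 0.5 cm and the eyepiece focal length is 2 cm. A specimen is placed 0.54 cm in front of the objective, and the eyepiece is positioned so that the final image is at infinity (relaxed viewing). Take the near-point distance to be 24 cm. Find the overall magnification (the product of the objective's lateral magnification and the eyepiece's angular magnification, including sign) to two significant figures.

Objective: 1/d_i = 1/f_obj - 1/d_o = 1/0.5 - 1/0.54 = 0.14815 cm^-1, so d_i = 6.750 cm.
m_obj = -d_i/d_o = -6.750/0.54 = -12.500.
Eyepiece angular magnification (image at infinity): M_eye = D/f_e = 24/2 = 12.000.
Overall M = m_obj x M_eye = (-12.500)(12.000) = -150.00.

-150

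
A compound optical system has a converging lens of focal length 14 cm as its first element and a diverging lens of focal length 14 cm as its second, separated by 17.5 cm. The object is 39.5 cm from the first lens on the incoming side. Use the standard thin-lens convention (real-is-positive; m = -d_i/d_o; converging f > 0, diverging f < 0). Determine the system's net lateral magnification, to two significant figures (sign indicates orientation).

First lens: d_i1 = 1/(1/14 - 1/39.5) = 21.686 cm.
m_1 = -(21.686)/39.5 = -0.5490.
Since 21.686 cm > 17.5 cm, the first image lies past the second lens and serves as a virtual object: d_o2 = L - d_i1 = -4.186 cm.
Second lens: d_i2 = 1/(1/(-14) - 1/(-4.186)) = 5.972 cm.
m_2 = -(5.972)/(-4.186) = 1.4266.
Total m = m_1 x m_2 = (-0.5490)(1.4266) = -0.7832.

-0.78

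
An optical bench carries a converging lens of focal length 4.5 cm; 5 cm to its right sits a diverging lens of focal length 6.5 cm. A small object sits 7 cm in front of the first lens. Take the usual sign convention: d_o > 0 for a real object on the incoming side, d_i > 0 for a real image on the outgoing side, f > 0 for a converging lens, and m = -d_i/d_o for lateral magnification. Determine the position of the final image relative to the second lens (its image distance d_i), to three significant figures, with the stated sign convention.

First lens: d_i1 = 1/(1/4.5 - 1/7) = 12.600 cm.
This image would form 12.600 cm past lens 1, i.e. 7.600 cm beyond lens 2, so it is a virtual object for lens 2: d_o2 = 5 - 12.600 = -7.600 cm.
Second lens: d_i2 = 1/(1/(-6.5) - 1/(-7.600)) = -44.909 cm.

-44.9 cm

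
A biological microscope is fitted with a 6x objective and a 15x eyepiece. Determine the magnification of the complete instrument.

90

The overall magnification of a compound microscope is the product of the objective and eyepiece magnifications:
M = M_obj x M_eye = 6 x 15 = 90.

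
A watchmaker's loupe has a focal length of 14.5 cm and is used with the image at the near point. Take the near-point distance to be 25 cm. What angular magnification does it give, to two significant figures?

2.7

M = 1 + D/f = 1 + 25/14.5 = 2.724.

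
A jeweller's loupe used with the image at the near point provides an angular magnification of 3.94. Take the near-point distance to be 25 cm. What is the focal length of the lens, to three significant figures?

For the image at the near point, M = 1 + D/f.
f = D/(M - 1) = 25/(3.94 - 1) = 8.503 cm.

8.50 cm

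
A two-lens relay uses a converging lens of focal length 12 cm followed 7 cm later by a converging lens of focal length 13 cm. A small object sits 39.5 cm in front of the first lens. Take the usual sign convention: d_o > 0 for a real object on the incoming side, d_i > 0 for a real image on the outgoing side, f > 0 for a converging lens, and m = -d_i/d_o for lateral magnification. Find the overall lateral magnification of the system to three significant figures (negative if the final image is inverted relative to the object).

-0.244

Applying the thin-lens equation to the first lens, 1/12 = 1/39.5 + 1/d_i1, which gives d_i1 = 17.236 cm.
Its lateral magnification is m_1 = -d_i1/d_o1 = -(17.236)/39.5 = -0.4364.
Since 17.236 cm > 7 cm, the first image lies past the second lens and serves as a virtual object: d_o2 = L - d_i1 = -10.236 cm.
Applying the thin-lens equation again with f_2 = 13 cm and d_o2 = -10.236 cm gives d_i2 = 5.727 cm.
m_2 = -(5.727)/(-10.236) = 0.5595.
The system's lateral magnification is m_1 m_2 = (-0.4364)(0.5595) = -0.2441.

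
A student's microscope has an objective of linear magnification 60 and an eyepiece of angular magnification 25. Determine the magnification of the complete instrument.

The overall magnification of a compound microscope is the product of the objective and eyepiece magnifications:
M = M_obj x M_eye = 60 x 25 = 1500.

1500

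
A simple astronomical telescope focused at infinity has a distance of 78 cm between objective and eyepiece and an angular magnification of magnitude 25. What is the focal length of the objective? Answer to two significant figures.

75 cm

In normal adjustment the tube length equals f_obj + f_eye and |M| = f_obj/f_eye.
So f_obj = 25 f_eye and 25 f_eye + f_eye = 78 cm, giving f_eye = 78/26 = 3.000 cm and f_obj = 75.000 cm.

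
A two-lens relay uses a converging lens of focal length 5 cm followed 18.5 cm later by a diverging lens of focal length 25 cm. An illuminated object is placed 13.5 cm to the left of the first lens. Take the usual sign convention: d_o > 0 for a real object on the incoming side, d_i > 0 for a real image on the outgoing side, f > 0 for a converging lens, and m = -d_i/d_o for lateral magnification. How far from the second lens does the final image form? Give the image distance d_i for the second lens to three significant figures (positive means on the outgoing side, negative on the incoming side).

-7.42 cm

Lens 1: 1/d_i1 = 1/f_1 - 1/d_o1 = 1/5 - 1/13.5 = 0.12593 cm^-1, so d_i1 = 7.941 cm.
The intermediate image is 7.941 cm to the right of lens 1, so d_o2 = L - d_i1 = 18.5 - 7.941 = 10.559 cm.
Lens 2: 1/d_i2 = 1/f_2 - 1/d_o2 = 1/(-25) - 1/(10.559) = -0.13471 cm^-1, so d_i2 = -7.423 cm.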